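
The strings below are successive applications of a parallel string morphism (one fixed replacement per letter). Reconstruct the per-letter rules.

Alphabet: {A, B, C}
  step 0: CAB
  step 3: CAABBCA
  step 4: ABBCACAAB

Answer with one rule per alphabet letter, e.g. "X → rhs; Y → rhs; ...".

  step 3 ⇒ step 4: CAABBCA ⇒ A·B·B·CA·CA·A·B
    A ↦ B
    B ↦ CA
    C ↦ A

A->B, B->CA, C->A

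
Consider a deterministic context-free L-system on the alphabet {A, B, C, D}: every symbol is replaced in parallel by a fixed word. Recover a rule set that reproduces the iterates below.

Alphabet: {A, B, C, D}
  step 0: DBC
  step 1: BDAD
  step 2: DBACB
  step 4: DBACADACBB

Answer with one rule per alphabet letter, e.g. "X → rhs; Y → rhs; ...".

  step 1 ⇒ step 2: BDAD ⇒ D·B·AC·B
    A ↦ AC
    B ↦ D
    D ↦ B
  step 0 ⇒ step 1: DBC ⇒ B·D·AD
    C ↦ AD

A->AC, B->D, C->AD, D->B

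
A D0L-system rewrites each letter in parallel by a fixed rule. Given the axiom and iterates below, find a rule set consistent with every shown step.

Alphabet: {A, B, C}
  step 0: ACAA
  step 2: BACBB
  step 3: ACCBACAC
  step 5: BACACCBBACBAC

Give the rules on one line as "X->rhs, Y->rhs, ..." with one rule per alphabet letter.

A->C, B->AC, C->B

  step 2 ⇒ step 3: BACBB ⇒ AC·C·B·AC·AC
    A ↦ C
    B ↦ AC
    C ↦ B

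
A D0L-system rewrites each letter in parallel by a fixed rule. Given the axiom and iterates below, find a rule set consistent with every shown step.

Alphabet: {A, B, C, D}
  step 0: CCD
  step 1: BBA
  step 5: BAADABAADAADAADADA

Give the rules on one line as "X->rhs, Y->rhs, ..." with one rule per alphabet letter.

A->AD, B->CD, C->B, D->A

  step 0 ⇒ step 1: CCD ⇒ B·B·A
    C ↦ B
    D ↦ A
    A ↦ AD  (constrained at step 1)
    B ↦ CD  (constrained at step 1)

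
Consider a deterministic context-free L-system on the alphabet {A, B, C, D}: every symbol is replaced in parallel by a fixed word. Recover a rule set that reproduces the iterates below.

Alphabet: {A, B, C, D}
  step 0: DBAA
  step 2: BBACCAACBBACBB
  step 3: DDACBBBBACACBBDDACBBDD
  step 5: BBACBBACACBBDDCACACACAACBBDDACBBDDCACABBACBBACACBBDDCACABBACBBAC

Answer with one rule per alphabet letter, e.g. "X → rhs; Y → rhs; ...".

A->AC, B->D, C->BB, D->CA

  step 2 ⇒ step 3: BBACCAACBBACBB ⇒ D·D·AC·BB·BB·AC·AC·BB·D·D·AC·BB·D·D
    A ↦ AC
    B ↦ D
    C ↦ BB
    D ↦ CA  (constrained at step 0)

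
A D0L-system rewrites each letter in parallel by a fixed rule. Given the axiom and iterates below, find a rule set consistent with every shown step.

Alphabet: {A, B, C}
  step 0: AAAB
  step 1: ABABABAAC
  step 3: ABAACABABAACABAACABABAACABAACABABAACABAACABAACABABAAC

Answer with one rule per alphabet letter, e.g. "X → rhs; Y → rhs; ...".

A->AB, B->AAC, C->AAC

  step 0 ⇒ step 1: AAAB ⇒ AB·AB·AB·AAC
    A ↦ AB
    B ↦ AAC
    C ↦ AAC  (constrained at step 1)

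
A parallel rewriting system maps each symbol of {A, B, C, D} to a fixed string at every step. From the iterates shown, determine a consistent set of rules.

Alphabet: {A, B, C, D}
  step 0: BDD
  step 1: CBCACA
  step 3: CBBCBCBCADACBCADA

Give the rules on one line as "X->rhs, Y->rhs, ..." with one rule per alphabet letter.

A->DA, B->CB, C->B, D->CA

  step 0 ⇒ step 1: BDD ⇒ CB·CA·CA
    B ↦ CB
    D ↦ CA
    A ↦ DA  (constrained at step 1)
    C ↦ B  (constrained at step 1)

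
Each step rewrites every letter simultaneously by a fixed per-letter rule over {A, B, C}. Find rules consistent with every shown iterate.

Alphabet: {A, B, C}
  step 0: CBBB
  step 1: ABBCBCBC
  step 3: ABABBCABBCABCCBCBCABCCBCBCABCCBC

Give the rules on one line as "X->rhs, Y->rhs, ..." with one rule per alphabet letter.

  step 0 ⇒ step 1: CBBB ⇒ AB·BC·BC·BC
    B ↦ BC
    C ↦ AB
    A ↦ CC  (constrained at step 1)

A->CC, B->BC, C->AB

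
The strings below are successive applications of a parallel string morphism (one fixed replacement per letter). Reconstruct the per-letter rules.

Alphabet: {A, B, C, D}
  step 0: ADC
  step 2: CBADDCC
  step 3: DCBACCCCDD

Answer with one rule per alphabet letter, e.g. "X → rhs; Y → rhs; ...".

A->BA, B->C, C->D, D->CC

  step 2 ⇒ step 3: CBADDCC ⇒ D·C·BA·CC·CC·D·D
    A ↦ BA
    B ↦ C
    C ↦ D
    D ↦ CC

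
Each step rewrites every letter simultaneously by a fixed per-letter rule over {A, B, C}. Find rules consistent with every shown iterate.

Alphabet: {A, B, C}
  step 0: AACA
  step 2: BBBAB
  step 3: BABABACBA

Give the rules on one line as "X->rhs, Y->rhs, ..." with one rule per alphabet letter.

  step 2 ⇒ step 3: BBBAB ⇒ BA·BA·BA·C·BA
    A ↦ C
    B ↦ BA
    C ↦ B  (constrained at step 0)

A->C, B->BA, C->B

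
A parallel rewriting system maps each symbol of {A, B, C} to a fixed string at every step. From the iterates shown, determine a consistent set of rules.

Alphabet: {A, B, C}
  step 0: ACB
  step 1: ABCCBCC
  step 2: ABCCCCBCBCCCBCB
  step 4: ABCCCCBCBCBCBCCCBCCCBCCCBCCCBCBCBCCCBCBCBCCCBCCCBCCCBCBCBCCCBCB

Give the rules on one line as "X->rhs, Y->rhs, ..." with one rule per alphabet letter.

A->ABC, B->CC, C->CB

  step 1 ⇒ step 2: ABCCBCC ⇒ ABC·CC·CB·CB·CC·CB·CB
    A ↦ ABC
    B ↦ CC
    C ↦ CB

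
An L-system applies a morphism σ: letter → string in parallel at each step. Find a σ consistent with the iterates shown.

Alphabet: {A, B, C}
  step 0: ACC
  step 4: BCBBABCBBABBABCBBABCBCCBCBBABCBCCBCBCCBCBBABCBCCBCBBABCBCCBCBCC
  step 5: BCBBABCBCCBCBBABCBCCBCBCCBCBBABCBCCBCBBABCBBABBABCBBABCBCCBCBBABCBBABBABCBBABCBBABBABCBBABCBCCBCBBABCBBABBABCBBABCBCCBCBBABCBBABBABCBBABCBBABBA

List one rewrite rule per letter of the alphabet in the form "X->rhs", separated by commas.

  step 4 ⇒ step 5: BCBBABCBBABBABCBBABCBCCBCBBABCBCCBCBCCBCBBABCBCCBCBBABCBCCBCBCC ⇒ BC·BBA·BC·BC·C·BC·BBA·BC·BC·C·BC·BC·C·BC·BBA·BC·BC·C·BC·BBA·BC·BBA·BBA·BC·BBA·BC·BC·C·BC·BBA·BC·BBA·BBA·BC·BBA·BC·BBA·BBA·BC·BBA·BC·BC·C·BC·BBA·BC·BBA·BBA·BC·BBA·BC·BC·C·BC·BBA·BC·BBA·BBA·BC·BBA·BC·BBA·BBA
    A ↦ C
    B ↦ BC
    C ↦ BBA

A->C, B->BC, C->BBA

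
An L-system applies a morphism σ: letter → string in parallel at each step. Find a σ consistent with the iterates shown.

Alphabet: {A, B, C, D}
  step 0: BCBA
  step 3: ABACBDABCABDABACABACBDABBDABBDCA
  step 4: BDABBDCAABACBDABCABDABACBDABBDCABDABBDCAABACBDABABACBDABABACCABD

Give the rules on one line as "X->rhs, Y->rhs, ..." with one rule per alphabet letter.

  step 3 ⇒ step 4: ABACBDABCABDABACABACBDABBDABBDCA ⇒ BD·AB·BD·CA·AB·AC·BD·AB·CA·BD·AB·AC·BD·AB·BD·CA·BD·AB·BD·CA·AB·AC·BD·AB·AB·AC·BD·AB·AB·AC·CA·BD
    A ↦ BD
    B ↦ AB
    C ↦ CA
    D ↦ AC

A->BD, B->AB, C->CA, D->AC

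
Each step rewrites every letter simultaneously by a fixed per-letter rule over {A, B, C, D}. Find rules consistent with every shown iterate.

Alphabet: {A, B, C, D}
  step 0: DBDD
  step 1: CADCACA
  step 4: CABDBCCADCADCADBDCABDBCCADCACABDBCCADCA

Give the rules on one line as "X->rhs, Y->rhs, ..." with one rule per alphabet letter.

A->BC, B->D, C->BD, D->CA

  step 0 ⇒ step 1: DBDD ⇒ CA·D·CA·CA
    B ↦ D
    D ↦ CA
    A ↦ BC  (constrained at step 1)
    C ↦ BD  (constrained at step 1)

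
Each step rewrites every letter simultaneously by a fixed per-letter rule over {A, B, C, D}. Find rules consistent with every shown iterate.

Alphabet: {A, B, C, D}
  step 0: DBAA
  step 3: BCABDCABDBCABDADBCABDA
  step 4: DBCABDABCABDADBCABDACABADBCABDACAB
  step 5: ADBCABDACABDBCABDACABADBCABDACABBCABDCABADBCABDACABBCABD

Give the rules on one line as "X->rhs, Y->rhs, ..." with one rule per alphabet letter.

A->CAB, B->D, C->B, D->A

  step 4 ⇒ step 5: DBCABDABCABDADBCABDACABADBCABDACAB ⇒ A·D·B·CAB·D·A·CAB·D·B·CAB·D·A·CAB·A·D·B·CAB·D·A·CAB·B·CAB·D·CAB·A·D·B·CAB·D·A·CAB·B·CAB·D
    A ↦ CAB
    B ↦ D
    C ↦ B
    D ↦ A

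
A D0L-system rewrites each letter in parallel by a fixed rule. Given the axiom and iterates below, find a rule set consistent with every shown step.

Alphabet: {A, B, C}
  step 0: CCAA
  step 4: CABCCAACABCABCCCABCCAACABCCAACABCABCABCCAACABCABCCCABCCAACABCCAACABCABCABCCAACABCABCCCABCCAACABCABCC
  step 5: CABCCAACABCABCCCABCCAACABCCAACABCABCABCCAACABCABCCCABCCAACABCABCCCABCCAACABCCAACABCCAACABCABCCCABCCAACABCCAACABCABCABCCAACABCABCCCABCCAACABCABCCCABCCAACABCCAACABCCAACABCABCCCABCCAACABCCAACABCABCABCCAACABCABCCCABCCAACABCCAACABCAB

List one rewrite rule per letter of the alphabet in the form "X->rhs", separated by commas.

A->C, B->CAA, C->CAB

  step 4 ⇒ step 5: CABCCAACABCABCCCABCCAACABCCAACABCABCABCCAACABCABCCCABCCAACABCCAACABCABCABCCAACABCABCCCABCCAACABCABCC ⇒ CAB·C·CAA·CAB·CAB·C·C·CAB·C·CAA·CAB·C·CAA·CAB·CAB·CAB·C·CAA·CAB·CAB·C·C·CAB·C·CAA·CAB·CAB·C·C·CAB·C·CAA·CAB·C·CAA·CAB·C·CAA·CAB·CAB·C·C·CAB·C·CAA·CAB·C·CAA·CAB·CAB·CAB·C·CAA·CAB·CAB·C·C·CAB·C·CAA·CAB·CAB·C·C·CAB·C·CAA·CAB·C·CAA·CAB·C·CAA·CAB·CAB·C·C·CAB·C·CAA·CAB·C·CAA·CAB·CAB·CAB·C·CAA·CAB·CAB·C·C·CAB·C·CAA·CAB·C·CAA·CAB·CAB
    A ↦ C
    B ↦ CAA
    C ↦ CAB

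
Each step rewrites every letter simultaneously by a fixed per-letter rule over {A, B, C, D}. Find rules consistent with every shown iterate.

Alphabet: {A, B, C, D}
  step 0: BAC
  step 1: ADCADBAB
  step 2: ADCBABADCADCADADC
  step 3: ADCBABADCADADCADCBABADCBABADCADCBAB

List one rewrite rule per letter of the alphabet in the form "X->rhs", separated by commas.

  step 2 ⇒ step 3: ADCBABADCADCADADC ⇒ AD·C·BAB·ADC·AD·ADC·AD·C·BAB·AD·C·BAB·AD·C·AD·C·BAB
    A ↦ AD
    B ↦ ADC
    C ↦ BAB
    D ↦ C

A->AD, B->ADC, C->BAB, D->C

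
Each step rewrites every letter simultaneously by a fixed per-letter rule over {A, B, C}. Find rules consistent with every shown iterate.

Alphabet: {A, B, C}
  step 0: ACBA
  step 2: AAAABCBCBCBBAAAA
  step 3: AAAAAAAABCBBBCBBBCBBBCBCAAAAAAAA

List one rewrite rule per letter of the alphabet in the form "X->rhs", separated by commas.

A->AA, B->BC, C->BB

  step 2 ⇒ step 3: AAAABCBCBCBBAAAA ⇒ AA·AA·AA·AA·BC·BB·BC·BB·BC·BB·BC·BC·AA·AA·AA·AA
    A ↦ AA
    B ↦ BC
    C ↦ BB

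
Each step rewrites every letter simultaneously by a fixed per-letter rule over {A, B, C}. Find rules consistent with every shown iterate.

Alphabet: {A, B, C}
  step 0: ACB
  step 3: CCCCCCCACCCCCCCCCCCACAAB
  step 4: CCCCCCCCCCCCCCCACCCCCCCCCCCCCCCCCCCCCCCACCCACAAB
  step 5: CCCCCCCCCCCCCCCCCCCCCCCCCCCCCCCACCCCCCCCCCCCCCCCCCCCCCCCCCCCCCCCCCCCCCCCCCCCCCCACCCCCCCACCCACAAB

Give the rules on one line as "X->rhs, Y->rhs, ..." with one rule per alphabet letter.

A->CA, B->AB, C->CC

  step 4 ⇒ step 5: CCCCCCCCCCCCCCCACCCCCCCCCCCCCCCCCCCCCCCACCCACAAB ⇒ CC·CC·CC·CC·CC·CC·CC·CC·CC·CC·CC·CC·CC·CC·CC·CA·CC·CC·CC·CC·CC·CC·CC·CC·CC·CC·CC·CC·CC·CC·CC·CC·CC·CC·CC·CC·CC·CC·CC·CA·CC·CC·CC·CA·CC·CA·CA·AB
    A ↦ CA
    B ↦ AB
    C ↦ CC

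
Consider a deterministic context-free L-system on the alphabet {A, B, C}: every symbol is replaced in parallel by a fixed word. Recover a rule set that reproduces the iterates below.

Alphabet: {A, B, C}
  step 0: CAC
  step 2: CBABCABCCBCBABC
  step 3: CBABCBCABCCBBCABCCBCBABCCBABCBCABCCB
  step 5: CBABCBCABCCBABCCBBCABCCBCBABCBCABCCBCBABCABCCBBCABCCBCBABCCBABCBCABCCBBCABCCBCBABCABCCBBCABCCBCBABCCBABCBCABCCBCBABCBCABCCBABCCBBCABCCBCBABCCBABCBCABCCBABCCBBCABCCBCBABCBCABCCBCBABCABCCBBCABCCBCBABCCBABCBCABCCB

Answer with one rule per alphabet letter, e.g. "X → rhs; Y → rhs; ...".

  step 2 ⇒ step 3: CBABCABCCBCBABC ⇒ CB·ABC·BC·ABC·CB·BC·ABC·CB·CB·ABC·CB·ABC·BC·ABC·CB
    A ↦ BC
    B ↦ ABC
    C ↦ CB

A->BC, B->ABC, C->CB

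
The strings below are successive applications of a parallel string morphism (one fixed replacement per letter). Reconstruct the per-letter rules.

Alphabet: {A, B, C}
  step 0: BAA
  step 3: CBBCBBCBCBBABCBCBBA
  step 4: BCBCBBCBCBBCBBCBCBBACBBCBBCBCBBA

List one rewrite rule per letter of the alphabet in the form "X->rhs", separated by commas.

  step 3 ⇒ step 4: CBBCBBCBCBBABCBCBBA ⇒ B·CB·CB·B·CB·CB·B·CB·B·CB·CB·BA·CB·B·CB·B·CB·CB·BA
    A ↦ BA
    B ↦ CB
    C ↦ B

A->BA, B->CB, C->B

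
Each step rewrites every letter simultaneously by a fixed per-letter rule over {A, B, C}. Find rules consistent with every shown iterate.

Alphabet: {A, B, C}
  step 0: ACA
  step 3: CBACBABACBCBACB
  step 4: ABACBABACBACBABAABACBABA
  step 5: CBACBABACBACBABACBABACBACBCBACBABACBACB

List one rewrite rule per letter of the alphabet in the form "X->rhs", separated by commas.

A->CB, B->A, C->AB

  step 4 ⇒ step 5: ABACBABACBACBABAABACBABA ⇒ CB·A·CB·AB·A·CB·A·CB·AB·A·CB·AB·A·CB·A·CB·CB·A·CB·AB·A·CB·A·CB
    A ↦ CB
    B ↦ A
    C ↦ AB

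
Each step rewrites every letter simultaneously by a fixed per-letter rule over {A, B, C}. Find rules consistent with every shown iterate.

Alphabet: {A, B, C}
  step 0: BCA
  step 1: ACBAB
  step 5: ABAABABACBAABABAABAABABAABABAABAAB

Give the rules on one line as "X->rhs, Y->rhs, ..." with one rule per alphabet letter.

  step 0 ⇒ step 1: BCA ⇒ A·CB·AB
    A ↦ AB
    B ↦ A
    C ↦ CB

A->AB, B->A, C->CB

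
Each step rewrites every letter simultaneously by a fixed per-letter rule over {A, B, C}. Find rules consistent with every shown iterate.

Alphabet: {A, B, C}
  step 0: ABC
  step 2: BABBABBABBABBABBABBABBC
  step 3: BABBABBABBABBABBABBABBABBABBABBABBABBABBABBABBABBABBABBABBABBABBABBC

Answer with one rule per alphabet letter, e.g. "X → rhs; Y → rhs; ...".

A->BAB, B->BAB, C->BC

  step 2 ⇒ step 3: BABBABBABBABBABBABBABBC ⇒ BAB·BAB·BAB·BAB·BAB·BAB·BAB·BAB·BAB·BAB·BAB·BAB·BAB·BAB·BAB·BAB·BAB·BAB·BAB·BAB·BAB·BAB·BC
    A ↦ BAB
    B ↦ BAB
    C ↦ BC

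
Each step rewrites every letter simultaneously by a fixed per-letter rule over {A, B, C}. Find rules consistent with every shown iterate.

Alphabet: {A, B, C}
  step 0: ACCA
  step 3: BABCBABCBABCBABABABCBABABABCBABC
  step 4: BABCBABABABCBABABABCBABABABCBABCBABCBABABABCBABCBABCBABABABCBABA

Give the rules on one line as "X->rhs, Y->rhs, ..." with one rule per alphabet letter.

  step 3 ⇒ step 4: BABCBABCBABCBABABABCBABABABCBABC ⇒ BA·BC·BA·BA·BA·BC·BA·BA·BA·BC·BA·BA·BA·BC·BA·BC·BA·BC·BA·BA·BA·BC·BA·BC·BA·BC·BA·BA·BA·BC·BA·BA
    A ↦ BC
    B ↦ BA
    C ↦ BA

A->BC, B->BA, C->BA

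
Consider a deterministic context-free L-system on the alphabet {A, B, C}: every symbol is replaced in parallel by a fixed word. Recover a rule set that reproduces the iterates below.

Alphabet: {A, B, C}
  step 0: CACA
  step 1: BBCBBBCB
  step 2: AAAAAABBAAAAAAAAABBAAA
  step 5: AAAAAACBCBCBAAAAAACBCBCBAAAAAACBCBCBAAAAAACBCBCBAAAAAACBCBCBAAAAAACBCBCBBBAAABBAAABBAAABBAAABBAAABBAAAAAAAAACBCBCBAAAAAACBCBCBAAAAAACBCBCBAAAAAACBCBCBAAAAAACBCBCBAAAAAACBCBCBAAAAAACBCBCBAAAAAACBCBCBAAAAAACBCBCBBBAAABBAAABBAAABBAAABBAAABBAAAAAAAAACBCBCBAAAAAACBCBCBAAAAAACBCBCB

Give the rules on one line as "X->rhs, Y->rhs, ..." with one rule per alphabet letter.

A->CB, B->AAA, C->BB

  step 1 ⇒ step 2: BBCBBBCB ⇒ AAA·AAA·BB·AAA·AAA·AAA·BB·AAA
    B ↦ AAA
    C ↦ BB
  step 0 ⇒ step 1: CACA ⇒ BB·CB·BB·CB
    A ↦ CB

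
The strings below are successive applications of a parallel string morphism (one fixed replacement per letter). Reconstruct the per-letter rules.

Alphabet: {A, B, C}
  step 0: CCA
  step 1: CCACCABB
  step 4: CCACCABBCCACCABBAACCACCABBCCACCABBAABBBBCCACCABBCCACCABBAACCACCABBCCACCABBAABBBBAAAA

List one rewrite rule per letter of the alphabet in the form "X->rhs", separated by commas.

A->BB, B->A, C->CCA

  step 0 ⇒ step 1: CCA ⇒ CCA·CCA·BB
    A ↦ BB
    C ↦ CCA
    B ↦ A  (constrained at step 1)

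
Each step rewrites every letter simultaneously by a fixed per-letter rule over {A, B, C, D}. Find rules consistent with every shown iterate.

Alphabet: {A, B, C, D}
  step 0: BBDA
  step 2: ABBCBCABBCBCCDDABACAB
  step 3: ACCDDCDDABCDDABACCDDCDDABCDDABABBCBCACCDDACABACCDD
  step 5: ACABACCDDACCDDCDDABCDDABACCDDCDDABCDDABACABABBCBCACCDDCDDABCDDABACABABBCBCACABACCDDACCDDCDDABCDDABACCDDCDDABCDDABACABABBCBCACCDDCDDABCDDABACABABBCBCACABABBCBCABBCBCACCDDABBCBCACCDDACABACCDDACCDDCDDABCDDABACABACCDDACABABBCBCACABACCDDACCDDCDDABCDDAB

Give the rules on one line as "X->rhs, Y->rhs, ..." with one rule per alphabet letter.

A->AC, B->CDD, C->AB, D->BC

  step 2 ⇒ step 3: ABBCBCABBCBCCDDABACAB ⇒ AC·CDD·CDD·AB·CDD·AB·AC·CDD·CDD·AB·CDD·AB·AB·BC·BC·AC·CDD·AC·AB·AC·CDD
    A ↦ AC
    B ↦ CDD
    C ↦ AB
    D ↦ BC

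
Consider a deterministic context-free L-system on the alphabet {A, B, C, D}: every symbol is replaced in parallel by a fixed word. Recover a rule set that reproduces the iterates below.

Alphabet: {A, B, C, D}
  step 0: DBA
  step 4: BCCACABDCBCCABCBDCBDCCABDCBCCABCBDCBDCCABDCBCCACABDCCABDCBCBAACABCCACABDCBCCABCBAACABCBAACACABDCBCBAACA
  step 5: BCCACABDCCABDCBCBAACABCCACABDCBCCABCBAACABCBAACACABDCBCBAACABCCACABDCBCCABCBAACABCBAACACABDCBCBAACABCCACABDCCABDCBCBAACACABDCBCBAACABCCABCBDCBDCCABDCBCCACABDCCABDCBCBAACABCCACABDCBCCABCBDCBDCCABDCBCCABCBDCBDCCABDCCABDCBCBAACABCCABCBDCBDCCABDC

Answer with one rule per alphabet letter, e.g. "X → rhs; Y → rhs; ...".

  step 4 ⇒ step 5: BCCACABDCBCCABCBDCBDCCABDCBCCABCBDCBDCCABDCBCCACABDCCABDCBCBAACABCCACABDCBCCABCBAACABCBAACACABDCBCBAACA ⇒ BC·CA·CA·BDC·CA·BDC·BC·BAA·CA·BC·CA·CA·BDC·BC·CA·BC·BAA·CA·BC·BAA·CA·CA·BDC·BC·BAA·CA·BC·CA·CA·BDC·BC·CA·BC·BAA·CA·BC·BAA·CA·CA·BDC·BC·BAA·CA·BC·CA·CA·BDC·CA·BDC·BC·BAA·CA·CA·BDC·BC·BAA·CA·BC·CA·BC·BDC·BDC·CA·BDC·BC·CA·CA·BDC·CA·BDC·BC·BAA·CA·BC·CA·CA·BDC·BC·CA·BC·BDC·BDC·CA·BDC·BC·CA·BC·BDC·BDC·CA·BDC·CA·BDC·BC·BAA·CA·BC·CA·BC·BDC·BDC·CA·BDC
    A ↦ BDC
    B ↦ BC
    C ↦ CA
    D ↦ BAA

A->BDC, B->BC, C->CA, D->BAA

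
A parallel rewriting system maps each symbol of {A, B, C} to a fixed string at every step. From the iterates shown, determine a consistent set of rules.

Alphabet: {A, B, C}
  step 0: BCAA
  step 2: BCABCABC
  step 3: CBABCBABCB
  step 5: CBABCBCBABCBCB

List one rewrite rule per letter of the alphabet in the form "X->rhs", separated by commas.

  step 2 ⇒ step 3: BCABCABC ⇒ C·B·AB·C·B·AB·C·B
    A ↦ AB
    B ↦ C
    C ↦ B

A->AB, B->C, C->B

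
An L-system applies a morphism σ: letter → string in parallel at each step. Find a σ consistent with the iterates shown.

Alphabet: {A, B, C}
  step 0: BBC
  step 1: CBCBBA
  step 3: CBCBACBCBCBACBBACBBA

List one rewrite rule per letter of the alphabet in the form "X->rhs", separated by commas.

  step 0 ⇒ step 1: BBC ⇒ CB·CB·BA
    B ↦ CB
    C ↦ BA
    A ↦ C  (constrained at step 1)

A->C, B->CB, C->BA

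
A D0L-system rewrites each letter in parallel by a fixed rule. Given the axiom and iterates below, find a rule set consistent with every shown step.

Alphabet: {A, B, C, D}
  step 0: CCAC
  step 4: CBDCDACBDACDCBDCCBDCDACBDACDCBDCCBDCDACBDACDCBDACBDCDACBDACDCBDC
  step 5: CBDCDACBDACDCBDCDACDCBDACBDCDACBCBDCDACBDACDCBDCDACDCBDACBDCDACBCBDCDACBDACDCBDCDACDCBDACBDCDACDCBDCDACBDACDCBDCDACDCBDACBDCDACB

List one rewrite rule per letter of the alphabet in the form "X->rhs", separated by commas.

  step 4 ⇒ step 5: CBDCDACBDACDCBDCCBDCDACBDACDCBDCCBDCDACBDACDCBDACBDCDACBDACDCBDC ⇒ CB·DC·DA·CB·DA·CD·CB·DC·DA·CD·CB·DA·CB·DC·DA·CB·CB·DC·DA·CB·DA·CD·CB·DC·DA·CD·CB·DA·CB·DC·DA·CB·CB·DC·DA·CB·DA·CD·CB·DC·DA·CD·CB·DA·CB·DC·DA·CD·CB·DC·DA·CB·DA·CD·CB·DC·DA·CD·CB·DA·CB·DC·DA·CB
    A ↦ CD
    B ↦ DC
    C ↦ CB
    D ↦ DA

A->CD, B->DC, C->CB, D->DA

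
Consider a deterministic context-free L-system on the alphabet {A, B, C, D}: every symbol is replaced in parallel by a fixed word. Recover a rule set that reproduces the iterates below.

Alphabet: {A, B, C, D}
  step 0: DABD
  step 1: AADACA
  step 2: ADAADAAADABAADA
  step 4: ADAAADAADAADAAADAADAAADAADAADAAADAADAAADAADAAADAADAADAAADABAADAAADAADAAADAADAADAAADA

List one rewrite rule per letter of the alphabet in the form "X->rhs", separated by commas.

  step 1 ⇒ step 2: AADACA ⇒ ADA·ADA·A·ADA·BA·ADA
    A ↦ ADA
    C ↦ BA
    D ↦ A
  step 0 ⇒ step 1: DABD ⇒ A·ADA·C·A
    B ↦ C

A->ADA, B->C, C->BA, D->A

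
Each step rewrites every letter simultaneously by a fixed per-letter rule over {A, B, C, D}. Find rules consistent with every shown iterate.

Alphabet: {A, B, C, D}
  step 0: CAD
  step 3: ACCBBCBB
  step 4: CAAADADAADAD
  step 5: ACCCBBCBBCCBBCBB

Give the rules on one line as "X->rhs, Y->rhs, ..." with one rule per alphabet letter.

  step 4 ⇒ step 5: CAAADADAADAD ⇒ A·C·C·C·BB·C·BB·C·C·BB·C·BB
    A ↦ C
    C ↦ A
    D ↦ BB
  step 3 ⇒ step 4: ACCBBCBB ⇒ C·A·A·AD·AD·A·AD·AD
    B ↦ AD

A->C, B->AD, C->A, D->BB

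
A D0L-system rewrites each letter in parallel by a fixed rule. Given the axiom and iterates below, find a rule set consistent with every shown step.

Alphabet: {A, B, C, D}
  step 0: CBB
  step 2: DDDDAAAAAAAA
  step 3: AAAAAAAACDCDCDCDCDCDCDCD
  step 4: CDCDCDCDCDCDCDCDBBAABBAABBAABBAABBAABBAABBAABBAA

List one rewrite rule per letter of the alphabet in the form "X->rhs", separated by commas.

A->CD, B->DD, C->BB, D->AA

  step 3 ⇒ step 4: AAAAAAAACDCDCDCDCDCDCDCD ⇒ CD·CD·CD·CD·CD·CD·CD·CD·BB·AA·BB·AA·BB·AA·BB·AA·BB·AA·BB·AA·BB·AA·BB·AA
    A ↦ CD
    C ↦ BB
    D ↦ AA
    B ↦ DD  (constrained at step 0)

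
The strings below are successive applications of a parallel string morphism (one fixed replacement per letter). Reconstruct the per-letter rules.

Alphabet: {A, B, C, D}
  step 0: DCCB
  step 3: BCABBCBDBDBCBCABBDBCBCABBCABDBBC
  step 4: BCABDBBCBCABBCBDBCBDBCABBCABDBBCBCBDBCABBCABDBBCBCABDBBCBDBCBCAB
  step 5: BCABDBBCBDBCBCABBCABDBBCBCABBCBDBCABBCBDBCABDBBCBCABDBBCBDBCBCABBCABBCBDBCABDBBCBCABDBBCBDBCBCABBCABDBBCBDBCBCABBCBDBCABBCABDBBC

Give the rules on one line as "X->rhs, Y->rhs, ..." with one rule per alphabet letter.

  step 4 ⇒ step 5: BCABDBBCBCABBCBDBCBDBCABBCABDBBCBCBDBCABBCABDBBCBCABDBBCBDBCBCAB ⇒ BC·AB·DB·BC·BD·BC·BC·AB·BC·AB·DB·BC·BC·AB·BC·BD·BC·AB·BC·BD·BC·AB·DB·BC·BC·AB·DB·BC·BD·BC·BC·AB·BC·AB·BC·BD·BC·AB·DB·BC·BC·AB·DB·BC·BD·BC·BC·AB·BC·AB·DB·BC·BD·BC·BC·AB·BC·BD·BC·AB·BC·AB·DB·BC
    A ↦ DB
    B ↦ BC
    C ↦ AB
    D ↦ BD

A->DB, B->BC, C->AB, D->BD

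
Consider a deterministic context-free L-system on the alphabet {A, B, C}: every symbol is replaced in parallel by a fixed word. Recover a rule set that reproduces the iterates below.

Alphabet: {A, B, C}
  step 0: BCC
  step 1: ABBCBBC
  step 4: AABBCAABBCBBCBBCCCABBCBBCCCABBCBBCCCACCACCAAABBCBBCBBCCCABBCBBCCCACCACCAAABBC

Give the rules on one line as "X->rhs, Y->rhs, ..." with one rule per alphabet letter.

A->CCA, B->A, C->BBC

  step 0 ⇒ step 1: BCC ⇒ A·BBC·BBC
    B ↦ A
    C ↦ BBC
    A ↦ CCA  (constrained at step 1)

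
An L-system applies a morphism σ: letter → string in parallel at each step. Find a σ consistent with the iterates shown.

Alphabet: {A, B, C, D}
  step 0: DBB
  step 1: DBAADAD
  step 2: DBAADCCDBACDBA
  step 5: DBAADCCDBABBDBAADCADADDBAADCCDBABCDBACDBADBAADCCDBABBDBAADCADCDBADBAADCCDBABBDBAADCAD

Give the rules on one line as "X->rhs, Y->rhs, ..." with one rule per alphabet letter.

  step 1 ⇒ step 2: DBAADAD ⇒ DBA·AD·C·C·DBA·C·DBA
    A ↦ C
    B ↦ AD
    D ↦ DBA
    C ↦ B  (constrained at step 2)

A->C, B->AD, C->B, D->DBA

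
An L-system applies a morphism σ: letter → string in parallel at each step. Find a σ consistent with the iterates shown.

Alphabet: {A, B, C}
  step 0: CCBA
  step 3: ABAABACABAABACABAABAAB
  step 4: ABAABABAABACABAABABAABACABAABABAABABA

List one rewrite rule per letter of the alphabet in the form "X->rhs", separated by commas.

A->AB, B->A, C->AC

  step 3 ⇒ step 4: ABAABACABAABACABAABAAB ⇒ AB·A·AB·AB·A·AB·AC·AB·A·AB·AB·A·AB·AC·AB·A·AB·AB·A·AB·AB·A
    A ↦ AB
    B ↦ A
    C ↦ AC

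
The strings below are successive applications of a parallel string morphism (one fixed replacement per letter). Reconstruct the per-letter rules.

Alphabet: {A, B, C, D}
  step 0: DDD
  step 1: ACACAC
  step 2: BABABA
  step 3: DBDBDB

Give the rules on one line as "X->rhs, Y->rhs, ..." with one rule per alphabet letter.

A->B, B->D, C->A, D->AC

  step 2 ⇒ step 3: BABABA ⇒ D·B·D·B·D·B
    A ↦ B
    B ↦ D
  step 1 ⇒ step 2: ACACAC ⇒ B·A·B·A·B·A
    C ↦ A
  step 0 ⇒ step 1: DDD ⇒ AC·AC·AC
    D ↦ AC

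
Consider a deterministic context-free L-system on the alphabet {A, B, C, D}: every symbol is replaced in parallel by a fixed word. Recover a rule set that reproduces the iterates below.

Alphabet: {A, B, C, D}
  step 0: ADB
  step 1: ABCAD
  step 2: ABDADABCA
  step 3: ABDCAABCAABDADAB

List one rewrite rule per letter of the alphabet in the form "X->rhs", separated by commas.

A->AB, B->D, C->AD, D->CA

  step 2 ⇒ step 3: ABDADABCA ⇒ AB·D·CA·AB·CA·AB·D·AD·AB
    A ↦ AB
    B ↦ D
    C ↦ AD
    D ↦ CA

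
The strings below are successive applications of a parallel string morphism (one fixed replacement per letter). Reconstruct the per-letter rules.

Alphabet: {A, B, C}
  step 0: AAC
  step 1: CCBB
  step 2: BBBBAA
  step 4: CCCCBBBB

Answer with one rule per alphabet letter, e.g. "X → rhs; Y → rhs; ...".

  step 1 ⇒ step 2: CCBB ⇒ BB·BB·A·A
    B ↦ A
    C ↦ BB
  step 0 ⇒ step 1: AAC ⇒ C·C·BB
    A ↦ C

A->C, B->A, C->BB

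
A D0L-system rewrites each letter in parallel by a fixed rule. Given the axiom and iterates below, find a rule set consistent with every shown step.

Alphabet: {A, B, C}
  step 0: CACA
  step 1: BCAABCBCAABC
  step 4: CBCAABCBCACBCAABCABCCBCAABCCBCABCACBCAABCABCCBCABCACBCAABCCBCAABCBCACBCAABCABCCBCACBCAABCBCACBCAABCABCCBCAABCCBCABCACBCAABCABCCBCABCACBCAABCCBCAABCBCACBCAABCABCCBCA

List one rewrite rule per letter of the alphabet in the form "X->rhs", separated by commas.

  step 0 ⇒ step 1: CACA ⇒ BCA·ABC·BCA·ABC
    A ↦ ABC
    C ↦ BCA
    B ↦ C  (constrained at step 1)

A->ABC, B->C, C->BCA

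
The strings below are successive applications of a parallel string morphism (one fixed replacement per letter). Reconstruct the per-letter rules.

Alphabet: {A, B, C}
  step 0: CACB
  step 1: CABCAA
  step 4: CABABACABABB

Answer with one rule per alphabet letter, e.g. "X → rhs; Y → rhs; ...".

A->B, B->A, C->CA

  step 0 ⇒ step 1: CACB ⇒ CA·B·CA·A
    A ↦ B
    B ↦ A
    C ↦ CA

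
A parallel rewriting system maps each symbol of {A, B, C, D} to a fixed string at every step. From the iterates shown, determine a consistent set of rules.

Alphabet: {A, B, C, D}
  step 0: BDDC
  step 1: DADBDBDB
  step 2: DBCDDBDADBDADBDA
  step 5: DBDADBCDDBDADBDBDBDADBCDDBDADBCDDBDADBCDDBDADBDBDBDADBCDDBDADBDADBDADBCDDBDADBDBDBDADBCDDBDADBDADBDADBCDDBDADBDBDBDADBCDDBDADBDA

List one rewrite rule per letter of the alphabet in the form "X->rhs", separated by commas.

  step 1 ⇒ step 2: DADBDBDB ⇒ DB·CD·DB·DA·DB·DA·DB·DA
    A ↦ CD
    B ↦ DA
    D ↦ DB
  step 0 ⇒ step 1: BDDC ⇒ DA·DB·DB·DB
    C ↦ DB

A->CD, B->DA, C->DB, D->DB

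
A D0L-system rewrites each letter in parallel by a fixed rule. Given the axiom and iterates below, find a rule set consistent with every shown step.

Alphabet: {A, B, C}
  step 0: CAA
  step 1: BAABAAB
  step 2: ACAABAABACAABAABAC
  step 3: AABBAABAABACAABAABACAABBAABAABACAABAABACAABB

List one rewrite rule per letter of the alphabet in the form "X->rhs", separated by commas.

A->AAB, B->AC, C->B

  step 2 ⇒ step 3: ACAABAABACAABAABAC ⇒ AAB·B·AAB·AAB·AC·AAB·AAB·AC·AAB·B·AAB·AAB·AC·AAB·AAB·AC·AAB·B
    A ↦ AAB
    B ↦ AC
    C ↦ B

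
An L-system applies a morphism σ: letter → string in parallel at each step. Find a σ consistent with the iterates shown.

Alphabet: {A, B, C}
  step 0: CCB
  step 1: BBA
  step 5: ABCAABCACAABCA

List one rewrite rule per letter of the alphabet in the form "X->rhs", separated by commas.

A->CA, B->A, C->B

  step 0 ⇒ step 1: CCB ⇒ B·B·A
    B ↦ A
    C ↦ B
    A ↦ CA  (constrained at step 1)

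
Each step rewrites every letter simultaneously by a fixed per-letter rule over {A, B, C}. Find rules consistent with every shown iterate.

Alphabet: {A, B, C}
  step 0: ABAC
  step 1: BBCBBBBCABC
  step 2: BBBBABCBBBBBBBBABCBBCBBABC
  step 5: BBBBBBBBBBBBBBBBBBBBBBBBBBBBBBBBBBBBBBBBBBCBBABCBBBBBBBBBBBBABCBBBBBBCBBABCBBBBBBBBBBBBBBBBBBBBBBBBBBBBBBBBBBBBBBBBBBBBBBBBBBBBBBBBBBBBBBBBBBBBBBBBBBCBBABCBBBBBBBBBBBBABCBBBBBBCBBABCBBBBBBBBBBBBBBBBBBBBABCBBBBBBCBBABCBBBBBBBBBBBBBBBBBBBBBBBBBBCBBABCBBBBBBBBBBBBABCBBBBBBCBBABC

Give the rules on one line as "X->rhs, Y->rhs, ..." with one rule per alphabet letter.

A->BBC, B->BB, C->ABC

  step 1 ⇒ step 2: BBCBBBBCABC ⇒ BB·BB·ABC·BB·BB·BB·BB·ABC·BBC·BB·ABC
    A ↦ BBC
    B ↦ BB
    C ↦ ABC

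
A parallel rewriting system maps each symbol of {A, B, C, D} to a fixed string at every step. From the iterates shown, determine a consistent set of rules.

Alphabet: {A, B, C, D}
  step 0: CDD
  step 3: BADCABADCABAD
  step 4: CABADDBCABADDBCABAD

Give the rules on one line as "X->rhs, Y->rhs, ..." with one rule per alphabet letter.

  step 3 ⇒ step 4: BADCABADCABAD ⇒ CA·B·AD·D·B·CA·B·AD·D·B·CA·B·AD
    A ↦ B
    B ↦ CA
    C ↦ D
    D ↦ AD

A->B, B->CA, C->D, D->AD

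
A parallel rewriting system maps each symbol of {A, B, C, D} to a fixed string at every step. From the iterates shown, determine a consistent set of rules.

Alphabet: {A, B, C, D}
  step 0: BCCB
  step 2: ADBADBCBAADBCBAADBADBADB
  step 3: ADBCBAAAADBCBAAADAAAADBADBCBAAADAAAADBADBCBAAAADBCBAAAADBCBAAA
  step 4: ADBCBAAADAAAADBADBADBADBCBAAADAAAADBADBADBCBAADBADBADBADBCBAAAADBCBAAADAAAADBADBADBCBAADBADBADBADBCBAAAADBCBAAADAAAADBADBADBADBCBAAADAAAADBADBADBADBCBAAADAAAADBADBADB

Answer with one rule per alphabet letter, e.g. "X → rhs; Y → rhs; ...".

A->ADB, B->AA, C->DA, D->CBA

  step 3 ⇒ step 4: ADBCBAAAADBCBAAADAAAADBADBCBAAADAAAADBADBCBAAAADBCBAAAADBCBAAA ⇒ ADB·CBA·AA·DA·AA·ADB·ADB·ADB·ADB·CBA·AA·DA·AA·ADB·ADB·ADB·CBA·ADB·ADB·ADB·ADB·CBA·AA·ADB·CBA·AA·DA·AA·ADB·ADB·ADB·CBA·ADB·ADB·ADB·ADB·CBA·AA·ADB·CBA·AA·DA·AA·ADB·ADB·ADB·ADB·CBA·AA·DA·AA·ADB·ADB·ADB·ADB·CBA·AA·DA·AA·ADB·ADB·ADB
    A ↦ ADB
    B ↦ AA
    C ↦ DA
    D ↦ CBA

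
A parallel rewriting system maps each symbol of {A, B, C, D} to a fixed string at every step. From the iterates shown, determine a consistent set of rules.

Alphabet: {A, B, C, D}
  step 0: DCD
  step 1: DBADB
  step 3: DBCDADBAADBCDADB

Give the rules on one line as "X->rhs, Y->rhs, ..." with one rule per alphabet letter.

  step 0 ⇒ step 1: DCD ⇒ DB·A·DB
    C ↦ A
    D ↦ DB
    A ↦ CC  (constrained at step 1)
    B ↦ CD  (constrained at step 1)

A->CC, B->CD, C->A, D->DB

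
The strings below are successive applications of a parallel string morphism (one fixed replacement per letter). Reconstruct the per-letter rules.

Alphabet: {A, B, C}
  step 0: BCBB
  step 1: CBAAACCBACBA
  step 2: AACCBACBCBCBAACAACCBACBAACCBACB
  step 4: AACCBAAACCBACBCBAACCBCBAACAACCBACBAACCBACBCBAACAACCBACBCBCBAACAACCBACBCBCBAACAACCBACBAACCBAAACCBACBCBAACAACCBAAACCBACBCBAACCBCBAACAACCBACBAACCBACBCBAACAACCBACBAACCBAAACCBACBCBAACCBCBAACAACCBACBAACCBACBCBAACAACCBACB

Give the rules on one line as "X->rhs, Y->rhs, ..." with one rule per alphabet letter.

  step 1 ⇒ step 2: CBAAACCBACBA ⇒ AAC·CBA·CB·CB·CB·AAC·AAC·CBA·CB·AAC·CBA·CB
    A ↦ CB
    B ↦ CBA
    C ↦ AAC

A->CB, B->CBA, C->AAC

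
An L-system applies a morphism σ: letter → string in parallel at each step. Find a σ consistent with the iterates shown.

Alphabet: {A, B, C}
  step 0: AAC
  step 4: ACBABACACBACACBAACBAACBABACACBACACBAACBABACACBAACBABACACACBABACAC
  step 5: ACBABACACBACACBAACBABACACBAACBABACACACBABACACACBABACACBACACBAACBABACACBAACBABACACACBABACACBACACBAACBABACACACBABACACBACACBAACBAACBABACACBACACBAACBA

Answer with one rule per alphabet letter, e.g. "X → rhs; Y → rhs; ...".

A->AC, B->BAC, C->BA

  step 4 ⇒ step 5: ACBABACACBACACBAACBAACBABACACBACACBAACBABACACBAACBABACACACBABACAC ⇒ AC·BA·BAC·AC·BAC·AC·BA·AC·BA·BAC·AC·BA·AC·BA·BAC·AC·AC·BA·BAC·AC·AC·BA·BAC·AC·BAC·AC·BA·AC·BA·BAC·AC·BA·AC·BA·BAC·AC·AC·BA·BAC·AC·BAC·AC·BA·AC·BA·BAC·AC·AC·BA·BAC·AC·BAC·AC·BA·AC·BA·AC·BA·BAC·AC·BAC·AC·BA·AC·BA
    A ↦ AC
    B ↦ BAC
    C ↦ BA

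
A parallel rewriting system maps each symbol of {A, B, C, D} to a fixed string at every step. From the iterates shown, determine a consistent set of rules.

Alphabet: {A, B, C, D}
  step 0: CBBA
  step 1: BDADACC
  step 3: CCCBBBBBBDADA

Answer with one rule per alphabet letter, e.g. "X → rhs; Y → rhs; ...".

  step 0 ⇒ step 1: CBBA ⇒ B·DA·DA·CC
    A ↦ CC
    B ↦ DA
    C ↦ B
    D ↦ C  (constrained at step 1)

A->CC, B->DA, C->B, D->C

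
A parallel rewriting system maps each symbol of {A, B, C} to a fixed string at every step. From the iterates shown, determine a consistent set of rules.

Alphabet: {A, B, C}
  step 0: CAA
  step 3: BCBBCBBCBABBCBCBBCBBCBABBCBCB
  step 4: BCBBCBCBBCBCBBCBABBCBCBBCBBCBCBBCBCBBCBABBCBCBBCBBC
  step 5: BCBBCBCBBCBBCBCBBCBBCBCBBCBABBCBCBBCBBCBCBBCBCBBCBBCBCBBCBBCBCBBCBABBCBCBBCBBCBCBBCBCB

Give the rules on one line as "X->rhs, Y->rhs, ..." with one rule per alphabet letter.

  step 4 ⇒ step 5: BCBBCBCBBCBCBBCBABBCBCBBCBBCBCBBCBCBBCBABBCBCBBCBBC ⇒ BC·B·BC·BC·B·BC·B·BC·BC·B·BC·B·BC·BC·B·BC·BAB·BC·BC·B·BC·B·BC·BC·B·BC·BC·B·BC·B·BC·BC·B·BC·B·BC·BC·B·BC·BAB·BC·BC·B·BC·B·BC·BC·B·BC·BC·B
    A ↦ BAB
    B ↦ BC
    C ↦ B

A->BAB, B->BC, C->B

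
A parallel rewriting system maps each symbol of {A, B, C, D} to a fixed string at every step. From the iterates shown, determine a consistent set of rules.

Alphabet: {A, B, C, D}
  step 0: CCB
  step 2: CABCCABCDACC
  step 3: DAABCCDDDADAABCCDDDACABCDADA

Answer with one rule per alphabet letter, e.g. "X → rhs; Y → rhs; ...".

A->ABC, B->CDD, C->DA, D->C

  step 2 ⇒ step 3: CABCCABCDACC ⇒ DA·ABC·CDD·DA·DA·ABC·CDD·DA·C·ABC·DA·DA
    A ↦ ABC
    B ↦ CDD
    C ↦ DA
    D ↦ C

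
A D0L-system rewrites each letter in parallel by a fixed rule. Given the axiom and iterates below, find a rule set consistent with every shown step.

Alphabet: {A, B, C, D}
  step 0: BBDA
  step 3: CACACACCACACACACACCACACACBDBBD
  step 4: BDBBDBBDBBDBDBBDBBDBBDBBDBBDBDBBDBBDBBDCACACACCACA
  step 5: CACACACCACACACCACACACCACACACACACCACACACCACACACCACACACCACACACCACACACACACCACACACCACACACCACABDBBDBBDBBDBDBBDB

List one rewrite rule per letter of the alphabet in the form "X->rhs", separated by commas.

  step 4 ⇒ step 5: BDBBDBBDBBDBDBBDBBDBBDBBDBBDBDBBDBBDBBDCACACACCACA ⇒ CAC·A·CAC·CAC·A·CAC·CAC·A·CAC·CAC·A·CAC·A·CAC·CAC·A·CAC·CAC·A·CAC·CAC·A·CAC·CAC·A·CAC·CAC·A·CAC·A·CAC·CAC·A·CAC·CAC·A·CAC·CAC·A·BD·B·BD·B·BD·B·BD·BD·B·BD·B
    A ↦ B
    B ↦ CAC
    C ↦ BD
    D ↦ A

A->B, B->CAC, C->BD, D->A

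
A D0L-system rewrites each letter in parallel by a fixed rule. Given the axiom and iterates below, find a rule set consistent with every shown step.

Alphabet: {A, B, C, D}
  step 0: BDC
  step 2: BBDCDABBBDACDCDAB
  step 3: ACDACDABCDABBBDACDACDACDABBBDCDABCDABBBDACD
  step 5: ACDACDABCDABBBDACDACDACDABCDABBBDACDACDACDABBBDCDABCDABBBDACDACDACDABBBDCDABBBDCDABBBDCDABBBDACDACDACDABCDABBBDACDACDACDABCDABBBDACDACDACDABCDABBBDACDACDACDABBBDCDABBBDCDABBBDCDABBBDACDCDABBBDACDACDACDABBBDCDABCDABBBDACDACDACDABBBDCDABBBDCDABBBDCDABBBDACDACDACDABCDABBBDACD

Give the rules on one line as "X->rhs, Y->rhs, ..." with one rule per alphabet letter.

A->BBD, B->ACD, C->CD, D->AB

  step 2 ⇒ step 3: BBDCDABBBDACDCDAB ⇒ ACD·ACD·AB·CD·AB·BBD·ACD·ACD·ACD·AB·BBD·CD·AB·CD·AB·BBD·ACD
    A ↦ BBD
    B ↦ ACD
    C ↦ CD
    D ↦ AB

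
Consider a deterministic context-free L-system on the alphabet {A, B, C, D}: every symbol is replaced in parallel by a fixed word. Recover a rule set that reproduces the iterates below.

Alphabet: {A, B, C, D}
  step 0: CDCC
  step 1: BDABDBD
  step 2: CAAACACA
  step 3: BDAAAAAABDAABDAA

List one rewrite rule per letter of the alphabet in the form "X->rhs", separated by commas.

A->AA, B->C, C->BD, D->A

  step 2 ⇒ step 3: CAAACACA ⇒ BD·AA·AA·AA·BD·AA·BD·AA
    A ↦ AA
    C ↦ BD
  step 1 ⇒ step 2: BDABDBD ⇒ C·A·AA·C·A·C·A
    B ↦ C
  step 0 ⇒ step 1: CDCC ⇒ BD·A·BD·BD
    D ↦ A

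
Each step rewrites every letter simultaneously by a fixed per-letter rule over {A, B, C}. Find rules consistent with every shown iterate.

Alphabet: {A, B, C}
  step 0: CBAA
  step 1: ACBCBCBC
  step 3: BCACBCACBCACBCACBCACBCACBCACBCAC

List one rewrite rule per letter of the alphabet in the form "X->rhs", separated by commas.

  step 0 ⇒ step 1: CBAA ⇒ AC·BC·BC·BC
    A ↦ BC
    B ↦ BC
    C ↦ AC

A->BC, B->BC, C->AC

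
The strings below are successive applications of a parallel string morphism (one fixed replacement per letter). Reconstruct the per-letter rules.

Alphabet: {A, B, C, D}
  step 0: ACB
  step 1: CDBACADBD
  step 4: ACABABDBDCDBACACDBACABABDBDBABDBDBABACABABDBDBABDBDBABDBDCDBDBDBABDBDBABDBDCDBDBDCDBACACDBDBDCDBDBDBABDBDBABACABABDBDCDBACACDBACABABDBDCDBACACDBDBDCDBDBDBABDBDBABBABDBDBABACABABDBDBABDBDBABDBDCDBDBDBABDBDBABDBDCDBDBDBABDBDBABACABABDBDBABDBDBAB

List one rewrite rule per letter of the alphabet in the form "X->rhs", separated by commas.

  step 0 ⇒ step 1: ACB ⇒ CDB·ACA·DBD
    A ↦ CDB
    B ↦ DBD
    C ↦ ACA
    D ↦ BAB  (constrained at step 1)

A->CDB, B->DBD, C->ACA, D->BAB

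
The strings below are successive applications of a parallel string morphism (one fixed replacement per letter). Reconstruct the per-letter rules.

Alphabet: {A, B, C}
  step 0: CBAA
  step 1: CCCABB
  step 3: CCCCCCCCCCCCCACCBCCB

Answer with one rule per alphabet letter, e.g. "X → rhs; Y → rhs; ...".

  step 0 ⇒ step 1: CBAA ⇒ CC·CA·B·B
    A ↦ B
    B ↦ CA
    C ↦ CC

A->B, B->CA, C->CC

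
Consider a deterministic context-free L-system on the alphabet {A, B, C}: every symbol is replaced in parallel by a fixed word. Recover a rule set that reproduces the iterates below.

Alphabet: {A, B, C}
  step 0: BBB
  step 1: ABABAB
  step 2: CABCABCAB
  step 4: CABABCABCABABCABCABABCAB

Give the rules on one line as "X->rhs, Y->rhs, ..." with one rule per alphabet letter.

  step 1 ⇒ step 2: ABABAB ⇒ C·AB·C·AB·C·AB
    A ↦ C
    B ↦ AB
    C ↦ AB  (constrained at step 2)

A->C, B->AB, C->AB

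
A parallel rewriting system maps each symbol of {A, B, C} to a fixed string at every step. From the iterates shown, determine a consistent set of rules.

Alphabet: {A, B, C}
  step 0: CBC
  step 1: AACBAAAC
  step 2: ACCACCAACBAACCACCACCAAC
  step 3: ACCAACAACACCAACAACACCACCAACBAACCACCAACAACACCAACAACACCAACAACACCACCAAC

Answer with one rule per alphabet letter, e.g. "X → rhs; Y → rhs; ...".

A->ACC, B->BA, C->AAC

  step 2 ⇒ step 3: ACCACCAACBAACCACCACCAAC ⇒ ACC·AAC·AAC·ACC·AAC·AAC·ACC·ACC·AAC·BA·ACC·ACC·AAC·AAC·ACC·AAC·AAC·ACC·AAC·AAC·ACC·ACC·AAC
    A ↦ ACC
    B ↦ BA
    C ↦ AAC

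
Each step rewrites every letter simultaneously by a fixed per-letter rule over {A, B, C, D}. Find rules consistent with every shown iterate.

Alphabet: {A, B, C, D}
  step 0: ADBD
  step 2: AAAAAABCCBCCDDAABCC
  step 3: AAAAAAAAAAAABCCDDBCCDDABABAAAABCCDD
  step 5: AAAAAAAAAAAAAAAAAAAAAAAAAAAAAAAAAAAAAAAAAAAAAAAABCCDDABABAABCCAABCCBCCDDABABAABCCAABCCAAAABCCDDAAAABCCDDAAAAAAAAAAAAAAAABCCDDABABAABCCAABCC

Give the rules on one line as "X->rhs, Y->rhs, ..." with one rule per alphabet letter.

  step 2 ⇒ step 3: AAAAAABCCBCCDDAABCC ⇒ AA·AA·AA·AA·AA·AA·BCC·D·D·BCC·D·D·AB·AB·AA·AA·BCC·D·D
    A ↦ AA
    B ↦ BCC
    C ↦ D
    D ↦ AB

A->AA, B->BCC, C->D, D->AB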